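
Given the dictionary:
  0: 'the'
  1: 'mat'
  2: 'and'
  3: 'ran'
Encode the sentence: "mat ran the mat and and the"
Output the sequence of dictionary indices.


Look up each word in the dictionary:
  'mat' -> 1
  'ran' -> 3
  'the' -> 0
  'mat' -> 1
  'and' -> 2
  'and' -> 2
  'the' -> 0

Encoded: [1, 3, 0, 1, 2, 2, 0]


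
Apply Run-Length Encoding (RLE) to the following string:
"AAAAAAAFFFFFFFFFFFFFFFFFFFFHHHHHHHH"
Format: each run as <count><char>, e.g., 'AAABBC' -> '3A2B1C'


Scanning runs left to right:
  i=0: run of 'A' x 7 -> '7A'
  i=7: run of 'F' x 20 -> '20F'
  i=27: run of 'H' x 8 -> '8H'

RLE = 7A20F8H


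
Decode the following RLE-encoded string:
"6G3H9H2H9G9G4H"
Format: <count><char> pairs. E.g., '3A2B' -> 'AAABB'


Expanding each <count><char> pair:
  6G -> 'GGGGGG'
  3H -> 'HHH'
  9H -> 'HHHHHHHHH'
  2H -> 'HH'
  9G -> 'GGGGGGGGG'
  9G -> 'GGGGGGGGG'
  4H -> 'HHHH'

Decoded = GGGGGGHHHHHHHHHHHHHHGGGGGGGGGGGGGGGGGGHHHH


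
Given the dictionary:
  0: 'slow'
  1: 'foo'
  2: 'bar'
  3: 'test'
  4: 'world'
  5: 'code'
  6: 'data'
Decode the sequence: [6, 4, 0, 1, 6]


Look up each index in the dictionary:
  6 -> 'data'
  4 -> 'world'
  0 -> 'slow'
  1 -> 'foo'
  6 -> 'data'

Decoded: "data world slow foo data"


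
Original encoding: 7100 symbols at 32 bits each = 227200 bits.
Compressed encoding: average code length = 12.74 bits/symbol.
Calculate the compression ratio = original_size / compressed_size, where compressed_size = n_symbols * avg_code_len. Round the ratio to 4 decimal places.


original_size = n_symbols * orig_bits = 7100 * 32 = 227200 bits
compressed_size = n_symbols * avg_code_len = 7100 * 12.74 = 90454.0 bits
ratio = original_size / compressed_size = 227200 / 90454.0 = 2.5118

Compression ratio = 2.5118


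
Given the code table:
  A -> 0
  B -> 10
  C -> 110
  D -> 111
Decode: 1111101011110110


Decoding:
111 -> D
110 -> C
10 -> B
111 -> D
10 -> B
110 -> C


Result: DCBDBC


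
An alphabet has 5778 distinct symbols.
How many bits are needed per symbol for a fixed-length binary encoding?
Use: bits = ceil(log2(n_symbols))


log2(5778) = 12.4964
Bracket: 2^12 = 4096 < 5778 <= 2^13 = 8192
So ceil(log2(5778)) = 13

bits = ceil(log2(5778)) = ceil(12.4964) = 13 bits


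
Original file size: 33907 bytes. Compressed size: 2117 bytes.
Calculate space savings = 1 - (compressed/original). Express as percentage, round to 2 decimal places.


ratio = compressed/original = 2117/33907 = 0.062435
savings = 1 - ratio = 1 - 0.062435 = 0.937565
as a percentage: 0.937565 * 100 = 93.76%

Space savings = 1 - 2117/33907 = 93.76%


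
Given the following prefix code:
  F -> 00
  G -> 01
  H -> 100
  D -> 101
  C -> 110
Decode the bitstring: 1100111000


Decoding step by step:
Bits 110 -> C
Bits 01 -> G
Bits 110 -> C
Bits 00 -> F


Decoded message: CGCF


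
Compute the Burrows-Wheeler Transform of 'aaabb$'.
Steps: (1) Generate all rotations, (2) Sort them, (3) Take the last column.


Rotations (sorted):
  0: $aaabb -> last char: b
  1: aaabb$ -> last char: $
  2: aabb$a -> last char: a
  3: abb$aa -> last char: a
  4: b$aaab -> last char: b
  5: bb$aaa -> last char: a


BWT = b$aaba


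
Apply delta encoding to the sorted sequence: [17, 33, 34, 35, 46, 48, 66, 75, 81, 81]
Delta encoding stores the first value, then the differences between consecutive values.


First value: 17
Deltas:
  33 - 17 = 16
  34 - 33 = 1
  35 - 34 = 1
  46 - 35 = 11
  48 - 46 = 2
  66 - 48 = 18
  75 - 66 = 9
  81 - 75 = 6
  81 - 81 = 0


Delta encoded: [17, 16, 1, 1, 11, 2, 18, 9, 6, 0]


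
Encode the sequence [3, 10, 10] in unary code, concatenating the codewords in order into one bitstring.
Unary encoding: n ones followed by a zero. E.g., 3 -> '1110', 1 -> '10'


Encode each number as n ones followed by a terminating 0:
  3 -> 1110 (4 bits)
  10 -> 11111111110 (11 bits)
  10 -> 11111111110 (11 bits)
Total length = 4 + 11 + 11 = 26 bits.

Unary([3, 10, 10]) = 11101111111111011111111110 (26 bits)


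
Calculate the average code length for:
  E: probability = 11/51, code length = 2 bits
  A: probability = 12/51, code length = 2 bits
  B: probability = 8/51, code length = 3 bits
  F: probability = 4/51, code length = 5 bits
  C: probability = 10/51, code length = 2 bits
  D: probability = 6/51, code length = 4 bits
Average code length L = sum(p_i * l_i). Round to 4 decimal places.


Weighted contributions p_i * l_i:
  E: (11/51) * 2 = 22/51
  A: (12/51) * 2 = 24/51
  B: (8/51) * 3 = 24/51
  F: (4/51) * 5 = 20/51
  C: (10/51) * 2 = 20/51
  D: (6/51) * 4 = 24/51
Sum = (22 + 24 + 24 + 20 + 20 + 24)/51 = 134/51

L = 134/51 = 2.6275 bits/symbol


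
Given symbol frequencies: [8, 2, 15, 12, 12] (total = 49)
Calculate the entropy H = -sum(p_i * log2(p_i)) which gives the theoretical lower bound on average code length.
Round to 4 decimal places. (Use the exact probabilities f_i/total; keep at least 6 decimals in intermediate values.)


Per-symbol terms -p_i * log2(p_i) with p_i = f_i/49:
  p = 8/49 = 0.163265: log2(p) = -2.614710, -p*log2(p) = 0.426891
  p = 2/49 = 0.040816: log2(p) = -4.614710, -p*log2(p) = 0.188356
  p = 15/49 = 0.306122: log2(p) = -1.707819, -p*log2(p) = 0.522802
  p = 12/49 = 0.244898: log2(p) = -2.029747, -p*log2(p) = 0.497081
  p = 12/49 = 0.244898: log2(p) = -2.029747, -p*log2(p) = 0.497081
H = 0.426891 + 0.188356 + 0.522802 + 0.497081 + 0.497081 = 2.132211

H = 2.1322 bits/symbol


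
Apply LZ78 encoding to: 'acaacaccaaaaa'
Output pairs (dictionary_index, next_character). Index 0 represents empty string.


LZ78 encoding steps:
Dictionary: {0: ''}
Step 1: w='' (idx 0), next='a' -> output (0, 'a'), add 'a' as idx 1
Step 2: w='' (idx 0), next='c' -> output (0, 'c'), add 'c' as idx 2
Step 3: w='a' (idx 1), next='a' -> output (1, 'a'), add 'aa' as idx 3
Step 4: w='c' (idx 2), next='a' -> output (2, 'a'), add 'ca' as idx 4
Step 5: w='c' (idx 2), next='c' -> output (2, 'c'), add 'cc' as idx 5
Step 6: w='aa' (idx 3), next='a' -> output (3, 'a'), add 'aaa' as idx 6
Step 7: w='aa' (idx 3), end of input -> output (3, '')


Encoded: [(0, 'a'), (0, 'c'), (1, 'a'), (2, 'a'), (2, 'c'), (3, 'a'), (3, '')]


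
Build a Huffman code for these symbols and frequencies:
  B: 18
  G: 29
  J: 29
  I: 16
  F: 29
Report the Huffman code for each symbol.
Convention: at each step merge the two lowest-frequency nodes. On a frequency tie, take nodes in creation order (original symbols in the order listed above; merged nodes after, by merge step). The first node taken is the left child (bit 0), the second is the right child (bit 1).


Huffman tree construction:
Step 1: Merge I(16) + B(18) = 34
Step 2: Merge G(29) + J(29) = 58
Step 3: Merge F(29) + (I+B)(34) = 63
Step 4: Merge (G+J)(58) + (F+(I+B))(63) = 121
Read each symbol's code off the tree from the root (left child = 0, right child = 1).

Codes:
  B: 111 (length 3)
  G: 00 (length 2)
  J: 01 (length 2)
  I: 110 (length 3)
  F: 10 (length 2)
Average code length: 276/121 = 2.2810 bits/symbol


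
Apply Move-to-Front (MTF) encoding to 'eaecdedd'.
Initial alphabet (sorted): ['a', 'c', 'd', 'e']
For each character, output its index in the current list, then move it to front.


MTF encoding:
'e': index 3 in ['a', 'c', 'd', 'e'] -> ['e', 'a', 'c', 'd']
'a': index 1 in ['e', 'a', 'c', 'd'] -> ['a', 'e', 'c', 'd']
'e': index 1 in ['a', 'e', 'c', 'd'] -> ['e', 'a', 'c', 'd']
'c': index 2 in ['e', 'a', 'c', 'd'] -> ['c', 'e', 'a', 'd']
'd': index 3 in ['c', 'e', 'a', 'd'] -> ['d', 'c', 'e', 'a']
'e': index 2 in ['d', 'c', 'e', 'a'] -> ['e', 'd', 'c', 'a']
'd': index 1 in ['e', 'd', 'c', 'a'] -> ['d', 'e', 'c', 'a']
'd': index 0 in ['d', 'e', 'c', 'a'] -> ['d', 'e', 'c', 'a']


Output: [3, 1, 1, 2, 3, 2, 1, 0]


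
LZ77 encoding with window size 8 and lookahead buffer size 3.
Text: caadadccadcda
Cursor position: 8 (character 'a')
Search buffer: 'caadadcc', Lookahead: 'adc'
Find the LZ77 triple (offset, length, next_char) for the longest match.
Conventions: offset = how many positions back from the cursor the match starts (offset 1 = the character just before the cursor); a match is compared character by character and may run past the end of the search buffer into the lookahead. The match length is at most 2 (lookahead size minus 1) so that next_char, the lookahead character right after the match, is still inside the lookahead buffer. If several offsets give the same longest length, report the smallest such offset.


Try each offset into the search buffer:
  offset=1 (pos 7, char 'c'): match length 0
  offset=2 (pos 6, char 'c'): match length 0
  offset=3 (pos 5, char 'd'): match length 0
  offset=4 (pos 4, char 'a'): match length 2
  offset=5 (pos 3, char 'd'): match length 0
  offset=6 (pos 2, char 'a'): match length 2
  offset=7 (pos 1, char 'a'): match length 1
  offset=8 (pos 0, char 'c'): match length 0
Longest match has length 2, found at offsets 4, 6; take the smallest, offset 4.
next_char = character at position 8 + 2 = 10 -> 'c'

Best match: offset=4, length=2 (matching 'ad' starting at position 4)
LZ77 triple: (4, 2, 'c')


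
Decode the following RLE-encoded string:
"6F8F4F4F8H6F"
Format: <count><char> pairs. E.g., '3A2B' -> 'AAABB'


Expanding each <count><char> pair:
  6F -> 'FFFFFF'
  8F -> 'FFFFFFFF'
  4F -> 'FFFF'
  4F -> 'FFFF'
  8H -> 'HHHHHHHH'
  6F -> 'FFFFFF'

Decoded = FFFFFFFFFFFFFFFFFFFFFFHHHHHHHHFFFFFF


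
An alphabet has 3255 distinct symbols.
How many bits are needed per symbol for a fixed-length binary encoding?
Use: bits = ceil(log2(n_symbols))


log2(3255) = 11.6684
Bracket: 2^11 = 2048 < 3255 <= 2^12 = 4096
So ceil(log2(3255)) = 12

bits = ceil(log2(3255)) = ceil(11.6684) = 12 bits


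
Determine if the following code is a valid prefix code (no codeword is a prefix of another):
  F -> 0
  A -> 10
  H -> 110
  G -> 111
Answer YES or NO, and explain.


Checking each pair (does one codeword prefix another?):
  F='0' vs A='10': no prefix
  F='0' vs H='110': no prefix
  F='0' vs G='111': no prefix
  A='10' vs F='0': no prefix
  A='10' vs H='110': no prefix
  A='10' vs G='111': no prefix
  H='110' vs F='0': no prefix
  H='110' vs A='10': no prefix
  H='110' vs G='111': no prefix
  G='111' vs F='0': no prefix
  G='111' vs A='10': no prefix
  G='111' vs H='110': no prefix
No violation found over all pairs.

YES -- this is a valid prefix code. No codeword is a prefix of any other codeword.


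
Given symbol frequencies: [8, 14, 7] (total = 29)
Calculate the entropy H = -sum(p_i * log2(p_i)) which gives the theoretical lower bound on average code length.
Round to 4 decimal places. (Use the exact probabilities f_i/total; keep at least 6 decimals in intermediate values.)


Per-symbol terms -p_i * log2(p_i) with p_i = f_i/29:
  p = 8/29 = 0.275862: log2(p) = -1.857981, -p*log2(p) = 0.512546
  p = 14/29 = 0.482759: log2(p) = -1.050626, -p*log2(p) = 0.507199
  p = 7/29 = 0.241379: log2(p) = -2.050626, -p*log2(p) = 0.494979
H = 0.512546 + 0.507199 + 0.494979 = 1.514724

H = 1.5147 bits/symbol


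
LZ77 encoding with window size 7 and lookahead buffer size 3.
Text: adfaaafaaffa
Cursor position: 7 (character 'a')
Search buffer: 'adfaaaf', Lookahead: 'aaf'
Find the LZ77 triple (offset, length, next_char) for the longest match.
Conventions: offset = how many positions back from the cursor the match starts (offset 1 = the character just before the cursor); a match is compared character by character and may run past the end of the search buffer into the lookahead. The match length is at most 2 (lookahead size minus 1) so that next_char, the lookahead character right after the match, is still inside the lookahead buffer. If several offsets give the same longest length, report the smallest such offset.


Try each offset into the search buffer:
  offset=1 (pos 6, char 'f'): match length 0
  offset=2 (pos 5, char 'a'): match length 1
  offset=3 (pos 4, char 'a'): match length 2
  offset=4 (pos 3, char 'a'): match length 2
  offset=5 (pos 2, char 'f'): match length 0
  offset=6 (pos 1, char 'd'): match length 0
  offset=7 (pos 0, char 'a'): match length 1
Longest match has length 2, found at offsets 3, 4; take the smallest, offset 3.
next_char = character at position 7 + 2 = 9 -> 'f'

Best match: offset=3, length=2 (matching 'aa' starting at position 4)
LZ77 triple: (3, 2, 'f')


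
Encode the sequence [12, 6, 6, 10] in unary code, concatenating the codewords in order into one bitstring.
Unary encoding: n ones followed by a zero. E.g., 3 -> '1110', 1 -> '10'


Encode each number as n ones followed by a terminating 0:
  12 -> 1111111111110 (13 bits)
  6 -> 1111110 (7 bits)
  6 -> 1111110 (7 bits)
  10 -> 11111111110 (11 bits)
Total length = 13 + 7 + 7 + 11 = 38 bits.

Unary([12, 6, 6, 10]) = 11111111111101111110111111011111111110 (38 bits)


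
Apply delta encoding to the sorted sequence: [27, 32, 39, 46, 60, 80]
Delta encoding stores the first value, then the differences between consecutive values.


First value: 27
Deltas:
  32 - 27 = 5
  39 - 32 = 7
  46 - 39 = 7
  60 - 46 = 14
  80 - 60 = 20


Delta encoded: [27, 5, 7, 7, 14, 20]


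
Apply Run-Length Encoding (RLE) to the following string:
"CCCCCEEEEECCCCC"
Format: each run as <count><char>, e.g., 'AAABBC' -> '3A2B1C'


Scanning runs left to right:
  i=0: run of 'C' x 5 -> '5C'
  i=5: run of 'E' x 5 -> '5E'
  i=10: run of 'C' x 5 -> '5C'

RLE = 5C5E5C


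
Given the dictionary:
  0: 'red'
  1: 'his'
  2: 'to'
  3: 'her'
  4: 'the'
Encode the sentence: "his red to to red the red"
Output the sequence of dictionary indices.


Look up each word in the dictionary:
  'his' -> 1
  'red' -> 0
  'to' -> 2
  'to' -> 2
  'red' -> 0
  'the' -> 4
  'red' -> 0

Encoded: [1, 0, 2, 2, 0, 4, 0]


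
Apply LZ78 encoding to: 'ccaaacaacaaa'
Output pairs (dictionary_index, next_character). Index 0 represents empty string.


LZ78 encoding steps:
Dictionary: {0: ''}
Step 1: w='' (idx 0), next='c' -> output (0, 'c'), add 'c' as idx 1
Step 2: w='c' (idx 1), next='a' -> output (1, 'a'), add 'ca' as idx 2
Step 3: w='' (idx 0), next='a' -> output (0, 'a'), add 'a' as idx 3
Step 4: w='a' (idx 3), next='c' -> output (3, 'c'), add 'ac' as idx 4
Step 5: w='a' (idx 3), next='a' -> output (3, 'a'), add 'aa' as idx 5
Step 6: w='ca' (idx 2), next='a' -> output (2, 'a'), add 'caa' as idx 6
Step 7: w='a' (idx 3), end of input -> output (3, '')


Encoded: [(0, 'c'), (1, 'a'), (0, 'a'), (3, 'c'), (3, 'a'), (2, 'a'), (3, '')]


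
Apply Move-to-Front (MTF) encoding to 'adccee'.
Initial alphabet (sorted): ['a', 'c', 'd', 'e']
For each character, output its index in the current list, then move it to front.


MTF encoding:
'a': index 0 in ['a', 'c', 'd', 'e'] -> ['a', 'c', 'd', 'e']
'd': index 2 in ['a', 'c', 'd', 'e'] -> ['d', 'a', 'c', 'e']
'c': index 2 in ['d', 'a', 'c', 'e'] -> ['c', 'd', 'a', 'e']
'c': index 0 in ['c', 'd', 'a', 'e'] -> ['c', 'd', 'a', 'e']
'e': index 3 in ['c', 'd', 'a', 'e'] -> ['e', 'c', 'd', 'a']
'e': index 0 in ['e', 'c', 'd', 'a'] -> ['e', 'c', 'd', 'a']


Output: [0, 2, 2, 0, 3, 0]


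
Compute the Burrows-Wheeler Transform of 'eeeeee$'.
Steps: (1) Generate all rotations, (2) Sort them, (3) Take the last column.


Rotations (sorted):
  0: $eeeeee -> last char: e
  1: e$eeeee -> last char: e
  2: ee$eeee -> last char: e
  3: eee$eee -> last char: e
  4: eeee$ee -> last char: e
  5: eeeee$e -> last char: e
  6: eeeeee$ -> last char: $


BWT = eeeeee$


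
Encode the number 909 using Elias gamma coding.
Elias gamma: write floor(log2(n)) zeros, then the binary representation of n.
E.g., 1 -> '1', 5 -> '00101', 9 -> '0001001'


num_bits = floor(log2(909)) + 1 = 10
leading_zeros = num_bits - 1 = 9
binary(909) = 1110001101

Elias gamma(909) = '000000000' + '1110001101' = 0000000001110001101 (19 bits)


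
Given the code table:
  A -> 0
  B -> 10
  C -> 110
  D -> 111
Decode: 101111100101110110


Decoding:
10 -> B
111 -> D
110 -> C
0 -> A
10 -> B
111 -> D
0 -> A
110 -> C


Result: BDCABDAC


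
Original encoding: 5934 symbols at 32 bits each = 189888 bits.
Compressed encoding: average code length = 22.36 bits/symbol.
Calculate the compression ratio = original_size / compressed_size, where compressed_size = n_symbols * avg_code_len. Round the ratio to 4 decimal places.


original_size = n_symbols * orig_bits = 5934 * 32 = 189888 bits
compressed_size = n_symbols * avg_code_len = 5934 * 22.36 = 132684.24 bits
ratio = original_size / compressed_size = 189888 / 132684.24 = 1.4311

Compression ratio = 1.4311


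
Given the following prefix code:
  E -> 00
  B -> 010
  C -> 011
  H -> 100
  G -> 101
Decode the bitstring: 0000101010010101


Decoding step by step:
Bits 00 -> E
Bits 00 -> E
Bits 101 -> G
Bits 010 -> B
Bits 010 -> B
Bits 101 -> G


Decoded message: EEGBBG


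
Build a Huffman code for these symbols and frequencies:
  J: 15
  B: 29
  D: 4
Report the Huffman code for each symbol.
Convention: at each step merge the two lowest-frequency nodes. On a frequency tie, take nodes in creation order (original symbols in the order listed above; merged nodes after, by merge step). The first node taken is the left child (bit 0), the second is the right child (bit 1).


Huffman tree construction:
Step 1: Merge D(4) + J(15) = 19
Step 2: Merge (D+J)(19) + B(29) = 48
Read each symbol's code off the tree from the root (left child = 0, right child = 1).

Codes:
  J: 01 (length 2)
  B: 1 (length 1)
  D: 00 (length 2)
Average code length: 67/48 = 1.3958 bits/symbol


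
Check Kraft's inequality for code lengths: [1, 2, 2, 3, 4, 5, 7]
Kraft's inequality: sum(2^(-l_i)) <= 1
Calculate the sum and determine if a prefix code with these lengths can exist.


Sum = 2^(-1) + 2^(-2) + 2^(-2) + 2^(-3) + 2^(-4) + 2^(-5) + 2^(-7)
    = 0.5 + 0.25 + 0.25 + 0.125 + 0.0625 + 0.03125 + 0.0078125
    = 157/128 = 1.2265625
Since 1.2265625 > 1, Kraft's inequality is NOT satisfied.
A prefix code with these lengths CANNOT exist.

Kraft sum = 1.2265625. Not satisfied.


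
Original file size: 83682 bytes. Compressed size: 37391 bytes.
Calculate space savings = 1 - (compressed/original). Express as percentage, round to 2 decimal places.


ratio = compressed/original = 37391/83682 = 0.446822
savings = 1 - ratio = 1 - 0.446822 = 0.553178
as a percentage: 0.553178 * 100 = 55.32%

Space savings = 1 - 37391/83682 = 55.32%


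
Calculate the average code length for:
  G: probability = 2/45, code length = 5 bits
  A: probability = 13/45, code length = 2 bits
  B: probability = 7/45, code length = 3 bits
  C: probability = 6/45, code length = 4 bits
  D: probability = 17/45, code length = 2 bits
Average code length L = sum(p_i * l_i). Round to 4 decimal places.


Weighted contributions p_i * l_i:
  G: (2/45) * 5 = 10/45
  A: (13/45) * 2 = 26/45
  B: (7/45) * 3 = 21/45
  C: (6/45) * 4 = 24/45
  D: (17/45) * 2 = 34/45
Sum = (10 + 26 + 21 + 24 + 34)/45 = 115/45

L = 115/45 = 2.5556 bits/symbol


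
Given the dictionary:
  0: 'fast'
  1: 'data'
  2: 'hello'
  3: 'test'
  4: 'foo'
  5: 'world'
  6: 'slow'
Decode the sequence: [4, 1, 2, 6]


Look up each index in the dictionary:
  4 -> 'foo'
  1 -> 'data'
  2 -> 'hello'
  6 -> 'slow'

Decoded: "foo data hello slow"


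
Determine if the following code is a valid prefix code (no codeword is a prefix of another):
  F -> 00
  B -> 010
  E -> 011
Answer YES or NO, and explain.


Checking each pair (does one codeword prefix another?):
  F='00' vs B='010': no prefix
  F='00' vs E='011': no prefix
  B='010' vs F='00': no prefix
  B='010' vs E='011': no prefix
  E='011' vs F='00': no prefix
  E='011' vs B='010': no prefix
No violation found over all pairs.

YES -- this is a valid prefix code. No codeword is a prefix of any other codeword.


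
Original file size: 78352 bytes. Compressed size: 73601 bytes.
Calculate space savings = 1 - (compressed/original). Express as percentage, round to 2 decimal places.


ratio = compressed/original = 73601/78352 = 0.939363
savings = 1 - ratio = 1 - 0.939363 = 0.060637
as a percentage: 0.060637 * 100 = 6.06%

Space savings = 1 - 73601/78352 = 6.06%


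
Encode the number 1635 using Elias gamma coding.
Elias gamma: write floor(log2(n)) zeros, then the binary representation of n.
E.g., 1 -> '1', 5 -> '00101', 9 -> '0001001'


num_bits = floor(log2(1635)) + 1 = 11
leading_zeros = num_bits - 1 = 10
binary(1635) = 11001100011

Elias gamma(1635) = '0000000000' + '11001100011' = 000000000011001100011 (21 bits)


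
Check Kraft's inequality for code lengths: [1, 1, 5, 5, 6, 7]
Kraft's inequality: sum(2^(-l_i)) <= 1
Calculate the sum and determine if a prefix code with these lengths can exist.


Sum = 2^(-1) + 2^(-1) + 2^(-5) + 2^(-5) + 2^(-6) + 2^(-7)
    = 0.5 + 0.5 + 0.03125 + 0.03125 + 0.015625 + 0.0078125
    = 139/128 = 1.0859375
Since 1.0859375 > 1, Kraft's inequality is NOT satisfied.
A prefix code with these lengths CANNOT exist.

Kraft sum = 1.0859375. Not satisfied.


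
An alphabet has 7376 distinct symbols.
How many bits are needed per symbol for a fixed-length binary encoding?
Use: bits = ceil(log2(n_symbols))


log2(7376) = 12.8486
Bracket: 2^12 = 4096 < 7376 <= 2^13 = 8192
So ceil(log2(7376)) = 13

bits = ceil(log2(7376)) = ceil(12.8486) = 13 bits


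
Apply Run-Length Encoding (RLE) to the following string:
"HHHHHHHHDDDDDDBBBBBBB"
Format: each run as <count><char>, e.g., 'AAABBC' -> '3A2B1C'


Scanning runs left to right:
  i=0: run of 'H' x 8 -> '8H'
  i=8: run of 'D' x 6 -> '6D'
  i=14: run of 'B' x 7 -> '7B'

RLE = 8H6D7B


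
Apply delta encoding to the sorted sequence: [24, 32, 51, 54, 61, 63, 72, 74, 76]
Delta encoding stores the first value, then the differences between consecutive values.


First value: 24
Deltas:
  32 - 24 = 8
  51 - 32 = 19
  54 - 51 = 3
  61 - 54 = 7
  63 - 61 = 2
  72 - 63 = 9
  74 - 72 = 2
  76 - 74 = 2


Delta encoded: [24, 8, 19, 3, 7, 2, 9, 2, 2]


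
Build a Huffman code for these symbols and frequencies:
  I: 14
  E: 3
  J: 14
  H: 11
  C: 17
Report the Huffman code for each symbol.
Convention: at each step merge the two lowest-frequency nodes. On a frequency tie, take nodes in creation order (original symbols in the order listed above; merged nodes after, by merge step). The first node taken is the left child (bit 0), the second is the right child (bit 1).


Huffman tree construction:
Step 1: Merge E(3) + H(11) = 14
Step 2: Merge I(14) + J(14) = 28
Step 3: Merge (E+H)(14) + C(17) = 31
Step 4: Merge (I+J)(28) + ((E+H)+C)(31) = 59
Read each symbol's code off the tree from the root (left child = 0, right child = 1).

Codes:
  I: 00 (length 2)
  E: 100 (length 3)
  J: 01 (length 2)
  H: 101 (length 3)
  C: 11 (length 2)
Average code length: 132/59 = 2.2373 bits/symbol


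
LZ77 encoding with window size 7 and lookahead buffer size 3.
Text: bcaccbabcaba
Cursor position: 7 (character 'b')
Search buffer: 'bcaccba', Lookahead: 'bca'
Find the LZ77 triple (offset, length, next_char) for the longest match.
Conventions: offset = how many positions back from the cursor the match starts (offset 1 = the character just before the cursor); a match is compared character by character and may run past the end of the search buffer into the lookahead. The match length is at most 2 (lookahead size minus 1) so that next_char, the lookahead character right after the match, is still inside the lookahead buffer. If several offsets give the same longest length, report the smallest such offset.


Try each offset into the search buffer:
  offset=1 (pos 6, char 'a'): match length 0
  offset=2 (pos 5, char 'b'): match length 1
  offset=3 (pos 4, char 'c'): match length 0
  offset=4 (pos 3, char 'c'): match length 0
  offset=5 (pos 2, char 'a'): match length 0
  offset=6 (pos 1, char 'c'): match length 0
  offset=7 (pos 0, char 'b'): match length 2
Longest match has length 2 at offset 7.
next_char = character at position 7 + 2 = 9 -> 'a'

Best match: offset=7, length=2 (matching 'bc' starting at position 0)
LZ77 triple: (7, 2, 'a')


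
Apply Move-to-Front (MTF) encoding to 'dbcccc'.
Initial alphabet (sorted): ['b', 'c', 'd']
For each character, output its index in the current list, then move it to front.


MTF encoding:
'd': index 2 in ['b', 'c', 'd'] -> ['d', 'b', 'c']
'b': index 1 in ['d', 'b', 'c'] -> ['b', 'd', 'c']
'c': index 2 in ['b', 'd', 'c'] -> ['c', 'b', 'd']
'c': index 0 in ['c', 'b', 'd'] -> ['c', 'b', 'd']
'c': index 0 in ['c', 'b', 'd'] -> ['c', 'b', 'd']
'c': index 0 in ['c', 'b', 'd'] -> ['c', 'b', 'd']


Output: [2, 1, 2, 0, 0, 0]


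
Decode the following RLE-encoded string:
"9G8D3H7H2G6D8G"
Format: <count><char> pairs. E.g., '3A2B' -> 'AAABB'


Expanding each <count><char> pair:
  9G -> 'GGGGGGGGG'
  8D -> 'DDDDDDDD'
  3H -> 'HHH'
  7H -> 'HHHHHHH'
  2G -> 'GG'
  6D -> 'DDDDDD'
  8G -> 'GGGGGGGG'

Decoded = GGGGGGGGGDDDDDDDDHHHHHHHHHHGGDDDDDDGGGGGGGG


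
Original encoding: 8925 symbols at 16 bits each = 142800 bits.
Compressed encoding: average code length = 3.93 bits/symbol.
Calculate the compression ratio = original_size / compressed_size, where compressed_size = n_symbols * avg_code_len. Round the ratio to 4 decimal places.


original_size = n_symbols * orig_bits = 8925 * 16 = 142800 bits
compressed_size = n_symbols * avg_code_len = 8925 * 3.93 = 35075.25 bits
ratio = original_size / compressed_size = 142800 / 35075.25 = 4.0712

Compression ratio = 4.0712


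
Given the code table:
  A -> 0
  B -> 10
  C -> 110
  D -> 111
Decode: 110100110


Decoding:
110 -> C
10 -> B
0 -> A
110 -> C


Result: CBAC


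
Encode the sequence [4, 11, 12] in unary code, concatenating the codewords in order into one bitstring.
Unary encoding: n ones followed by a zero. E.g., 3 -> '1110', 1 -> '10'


Encode each number as n ones followed by a terminating 0:
  4 -> 11110 (5 bits)
  11 -> 111111111110 (12 bits)
  12 -> 1111111111110 (13 bits)
Total length = 5 + 12 + 13 = 30 bits.

Unary([4, 11, 12]) = 111101111111111101111111111110 (30 bits)


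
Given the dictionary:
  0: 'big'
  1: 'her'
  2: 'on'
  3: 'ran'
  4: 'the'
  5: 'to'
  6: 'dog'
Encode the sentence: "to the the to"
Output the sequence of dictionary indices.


Look up each word in the dictionary:
  'to' -> 5
  'the' -> 4
  'the' -> 4
  'to' -> 5

Encoded: [5, 4, 4, 5]


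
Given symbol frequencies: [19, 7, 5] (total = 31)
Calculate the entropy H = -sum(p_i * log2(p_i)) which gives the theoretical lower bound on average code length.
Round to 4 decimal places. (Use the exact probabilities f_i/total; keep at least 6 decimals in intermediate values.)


Per-symbol terms -p_i * log2(p_i) with p_i = f_i/31:
  p = 19/31 = 0.612903: log2(p) = -0.706269, -p*log2(p) = 0.432874
  p = 7/31 = 0.225806: log2(p) = -2.146841, -p*log2(p) = 0.484771
  p = 5/31 = 0.161290: log2(p) = -2.632268, -p*log2(p) = 0.424559
H = 0.432874 + 0.484771 + 0.424559 = 1.342204

H = 1.3422 bits/symbol


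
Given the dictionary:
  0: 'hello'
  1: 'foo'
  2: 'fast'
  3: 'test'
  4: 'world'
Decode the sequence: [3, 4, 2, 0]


Look up each index in the dictionary:
  3 -> 'test'
  4 -> 'world'
  2 -> 'fast'
  0 -> 'hello'

Decoded: "test world fast hello"


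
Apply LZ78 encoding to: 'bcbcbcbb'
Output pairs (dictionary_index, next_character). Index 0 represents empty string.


LZ78 encoding steps:
Dictionary: {0: ''}
Step 1: w='' (idx 0), next='b' -> output (0, 'b'), add 'b' as idx 1
Step 2: w='' (idx 0), next='c' -> output (0, 'c'), add 'c' as idx 2
Step 3: w='b' (idx 1), next='c' -> output (1, 'c'), add 'bc' as idx 3
Step 4: w='bc' (idx 3), next='b' -> output (3, 'b'), add 'bcb' as idx 4
Step 5: w='b' (idx 1), end of input -> output (1, '')


Encoded: [(0, 'b'), (0, 'c'), (1, 'c'), (3, 'b'), (1, '')]


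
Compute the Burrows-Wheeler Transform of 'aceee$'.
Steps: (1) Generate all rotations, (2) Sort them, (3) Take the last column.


Rotations (sorted):
  0: $aceee -> last char: e
  1: aceee$ -> last char: $
  2: ceee$a -> last char: a
  3: e$acee -> last char: e
  4: ee$ace -> last char: e
  5: eee$ac -> last char: c


BWT = e$aeec


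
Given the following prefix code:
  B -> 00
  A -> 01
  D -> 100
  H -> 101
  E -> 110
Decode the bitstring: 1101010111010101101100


Decoding step by step:
Bits 110 -> E
Bits 101 -> H
Bits 01 -> A
Bits 110 -> E
Bits 101 -> H
Bits 01 -> A
Bits 101 -> H
Bits 100 -> D


Decoded message: EHAEHAHD


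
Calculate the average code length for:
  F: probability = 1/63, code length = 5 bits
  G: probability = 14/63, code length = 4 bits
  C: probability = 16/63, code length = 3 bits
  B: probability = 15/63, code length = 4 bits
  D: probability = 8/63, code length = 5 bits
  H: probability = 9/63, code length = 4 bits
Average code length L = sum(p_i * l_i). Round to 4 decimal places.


Weighted contributions p_i * l_i:
  F: (1/63) * 5 = 5/63
  G: (14/63) * 4 = 56/63
  C: (16/63) * 3 = 48/63
  B: (15/63) * 4 = 60/63
  D: (8/63) * 5 = 40/63
  H: (9/63) * 4 = 36/63
Sum = (5 + 56 + 48 + 60 + 40 + 36)/63 = 245/63

L = 245/63 = 3.8889 bits/symbol


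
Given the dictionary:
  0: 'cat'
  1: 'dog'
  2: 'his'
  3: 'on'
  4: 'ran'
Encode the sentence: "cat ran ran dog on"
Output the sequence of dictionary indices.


Look up each word in the dictionary:
  'cat' -> 0
  'ran' -> 4
  'ran' -> 4
  'dog' -> 1
  'on' -> 3

Encoded: [0, 4, 4, 1, 3]


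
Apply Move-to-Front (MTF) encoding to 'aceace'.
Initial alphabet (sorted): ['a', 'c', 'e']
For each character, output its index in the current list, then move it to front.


MTF encoding:
'a': index 0 in ['a', 'c', 'e'] -> ['a', 'c', 'e']
'c': index 1 in ['a', 'c', 'e'] -> ['c', 'a', 'e']
'e': index 2 in ['c', 'a', 'e'] -> ['e', 'c', 'a']
'a': index 2 in ['e', 'c', 'a'] -> ['a', 'e', 'c']
'c': index 2 in ['a', 'e', 'c'] -> ['c', 'a', 'e']
'e': index 2 in ['c', 'a', 'e'] -> ['e', 'c', 'a']


Output: [0, 1, 2, 2, 2, 2]


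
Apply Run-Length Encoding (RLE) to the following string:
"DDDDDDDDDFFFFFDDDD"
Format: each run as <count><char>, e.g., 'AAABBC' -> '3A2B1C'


Scanning runs left to right:
  i=0: run of 'D' x 9 -> '9D'
  i=9: run of 'F' x 5 -> '5F'
  i=14: run of 'D' x 4 -> '4D'

RLE = 9D5F4D


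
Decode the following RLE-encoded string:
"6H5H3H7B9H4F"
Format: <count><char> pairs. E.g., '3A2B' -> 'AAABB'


Expanding each <count><char> pair:
  6H -> 'HHHHHH'
  5H -> 'HHHHH'
  3H -> 'HHH'
  7B -> 'BBBBBBB'
  9H -> 'HHHHHHHHH'
  4F -> 'FFFF'

Decoded = HHHHHHHHHHHHHHBBBBBBBHHHHHHHHHFFFF


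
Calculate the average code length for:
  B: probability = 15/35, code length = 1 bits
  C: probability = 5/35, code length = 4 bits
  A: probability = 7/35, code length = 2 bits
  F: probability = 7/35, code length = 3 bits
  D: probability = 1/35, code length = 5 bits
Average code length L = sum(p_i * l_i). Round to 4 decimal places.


Weighted contributions p_i * l_i:
  B: (15/35) * 1 = 15/35
  C: (5/35) * 4 = 20/35
  A: (7/35) * 2 = 14/35
  F: (7/35) * 3 = 21/35
  D: (1/35) * 5 = 5/35
Sum = (15 + 20 + 14 + 21 + 5)/35 = 75/35

L = 75/35 = 2.1429 bits/symbol


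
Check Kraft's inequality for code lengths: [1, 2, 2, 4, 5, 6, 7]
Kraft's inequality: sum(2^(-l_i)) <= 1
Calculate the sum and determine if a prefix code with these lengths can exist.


Sum = 2^(-1) + 2^(-2) + 2^(-2) + 2^(-4) + 2^(-5) + 2^(-6) + 2^(-7)
    = 0.5 + 0.25 + 0.25 + 0.0625 + 0.03125 + 0.015625 + 0.0078125
    = 143/128 = 1.1171875
Since 1.1171875 > 1, Kraft's inequality is NOT satisfied.
A prefix code with these lengths CANNOT exist.

Kraft sum = 1.1171875. Not satisfied.


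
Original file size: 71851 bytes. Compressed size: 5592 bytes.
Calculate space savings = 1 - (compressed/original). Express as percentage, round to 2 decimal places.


ratio = compressed/original = 5592/71851 = 0.077828
savings = 1 - ratio = 1 - 0.077828 = 0.922172
as a percentage: 0.922172 * 100 = 92.22%

Space savings = 1 - 5592/71851 = 92.22%


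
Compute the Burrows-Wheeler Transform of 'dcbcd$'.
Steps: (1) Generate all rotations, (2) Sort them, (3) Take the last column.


Rotations (sorted):
  0: $dcbcd -> last char: d
  1: bcd$dc -> last char: c
  2: cbcd$d -> last char: d
  3: cd$dcb -> last char: b
  4: d$dcbc -> last char: c
  5: dcbcd$ -> last char: $


BWT = dcdbc$


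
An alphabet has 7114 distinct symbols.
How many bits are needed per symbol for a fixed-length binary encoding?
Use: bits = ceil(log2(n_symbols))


log2(7114) = 12.7964
Bracket: 2^12 = 4096 < 7114 <= 2^13 = 8192
So ceil(log2(7114)) = 13

bits = ceil(log2(7114)) = ceil(12.7964) = 13 bits


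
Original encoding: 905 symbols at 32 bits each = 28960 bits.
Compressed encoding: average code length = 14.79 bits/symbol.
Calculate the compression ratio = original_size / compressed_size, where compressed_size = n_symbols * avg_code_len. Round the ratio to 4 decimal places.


original_size = n_symbols * orig_bits = 905 * 32 = 28960 bits
compressed_size = n_symbols * avg_code_len = 905 * 14.79 = 13384.95 bits
ratio = original_size / compressed_size = 28960 / 13384.95 = 2.1636

Compression ratio = 2.1636


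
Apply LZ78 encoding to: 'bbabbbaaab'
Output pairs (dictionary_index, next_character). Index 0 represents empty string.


LZ78 encoding steps:
Dictionary: {0: ''}
Step 1: w='' (idx 0), next='b' -> output (0, 'b'), add 'b' as idx 1
Step 2: w='b' (idx 1), next='a' -> output (1, 'a'), add 'ba' as idx 2
Step 3: w='b' (idx 1), next='b' -> output (1, 'b'), add 'bb' as idx 3
Step 4: w='ba' (idx 2), next='a' -> output (2, 'a'), add 'baa' as idx 4
Step 5: w='' (idx 0), next='a' -> output (0, 'a'), add 'a' as idx 5
Step 6: w='b' (idx 1), end of input -> output (1, '')


Encoded: [(0, 'b'), (1, 'a'), (1, 'b'), (2, 'a'), (0, 'a'), (1, '')]


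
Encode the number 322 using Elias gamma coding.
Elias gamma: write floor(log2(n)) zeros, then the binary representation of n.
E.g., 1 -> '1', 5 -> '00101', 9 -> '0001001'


num_bits = floor(log2(322)) + 1 = 9
leading_zeros = num_bits - 1 = 8
binary(322) = 101000010

Elias gamma(322) = '00000000' + '101000010' = 00000000101000010 (17 bits)


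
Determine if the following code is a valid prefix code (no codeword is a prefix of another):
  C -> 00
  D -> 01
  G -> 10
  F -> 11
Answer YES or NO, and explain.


Checking each pair (does one codeword prefix another?):
  C='00' vs D='01': no prefix
  C='00' vs G='10': no prefix
  C='00' vs F='11': no prefix
  D='01' vs C='00': no prefix
  D='01' vs G='10': no prefix
  D='01' vs F='11': no prefix
  G='10' vs C='00': no prefix
  G='10' vs D='01': no prefix
  G='10' vs F='11': no prefix
  F='11' vs C='00': no prefix
  F='11' vs D='01': no prefix
  F='11' vs G='10': no prefix
No violation found over all pairs.

YES -- this is a valid prefix code. No codeword is a prefix of any other codeword.


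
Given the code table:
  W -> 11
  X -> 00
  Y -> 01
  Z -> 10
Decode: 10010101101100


Decoding:
10 -> Z
01 -> Y
01 -> Y
01 -> Y
10 -> Z
11 -> W
00 -> X


Result: ZYYYZWX


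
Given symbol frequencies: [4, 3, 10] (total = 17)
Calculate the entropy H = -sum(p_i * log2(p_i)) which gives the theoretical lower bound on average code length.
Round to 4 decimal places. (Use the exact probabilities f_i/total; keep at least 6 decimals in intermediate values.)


Per-symbol terms -p_i * log2(p_i) with p_i = f_i/17:
  p = 4/17 = 0.235294: log2(p) = -2.087463, -p*log2(p) = 0.491168
  p = 3/17 = 0.176471: log2(p) = -2.502500, -p*log2(p) = 0.441618
  p = 10/17 = 0.588235: log2(p) = -0.765535, -p*log2(p) = 0.450315
H = 0.491168 + 0.441618 + 0.450315 = 1.383101

H = 1.3831 bits/symbol


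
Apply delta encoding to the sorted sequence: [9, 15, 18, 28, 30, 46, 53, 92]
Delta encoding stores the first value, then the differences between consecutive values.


First value: 9
Deltas:
  15 - 9 = 6
  18 - 15 = 3
  28 - 18 = 10
  30 - 28 = 2
  46 - 30 = 16
  53 - 46 = 7
  92 - 53 = 39


Delta encoded: [9, 6, 3, 10, 2, 16, 7, 39]


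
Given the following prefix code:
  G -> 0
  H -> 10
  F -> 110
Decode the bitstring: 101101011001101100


Decoding step by step:
Bits 10 -> H
Bits 110 -> F
Bits 10 -> H
Bits 110 -> F
Bits 0 -> G
Bits 110 -> F
Bits 110 -> F
Bits 0 -> G


Decoded message: HFHFGFFG


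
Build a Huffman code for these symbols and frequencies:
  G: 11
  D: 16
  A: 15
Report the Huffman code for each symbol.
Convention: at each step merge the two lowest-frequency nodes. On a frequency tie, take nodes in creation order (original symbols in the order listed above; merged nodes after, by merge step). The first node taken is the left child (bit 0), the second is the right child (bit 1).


Huffman tree construction:
Step 1: Merge G(11) + A(15) = 26
Step 2: Merge D(16) + (G+A)(26) = 42
Read each symbol's code off the tree from the root (left child = 0, right child = 1).

Codes:
  G: 10 (length 2)
  D: 0 (length 1)
  A: 11 (length 2)
Average code length: 68/42 = 1.6190 bits/symbol


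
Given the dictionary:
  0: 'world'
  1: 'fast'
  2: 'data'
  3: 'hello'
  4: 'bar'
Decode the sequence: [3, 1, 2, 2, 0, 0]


Look up each index in the dictionary:
  3 -> 'hello'
  1 -> 'fast'
  2 -> 'data'
  2 -> 'data'
  0 -> 'world'
  0 -> 'world'

Decoded: "hello fast data data world world"


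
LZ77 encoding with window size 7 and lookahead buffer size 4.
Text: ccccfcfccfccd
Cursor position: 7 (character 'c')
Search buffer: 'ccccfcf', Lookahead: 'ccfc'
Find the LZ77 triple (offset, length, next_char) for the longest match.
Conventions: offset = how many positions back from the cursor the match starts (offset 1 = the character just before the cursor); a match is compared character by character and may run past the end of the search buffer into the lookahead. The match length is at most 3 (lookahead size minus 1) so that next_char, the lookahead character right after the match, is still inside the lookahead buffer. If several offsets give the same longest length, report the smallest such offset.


Try each offset into the search buffer:
  offset=1 (pos 6, char 'f'): match length 0
  offset=2 (pos 5, char 'c'): match length 1
  offset=3 (pos 4, char 'f'): match length 0
  offset=4 (pos 3, char 'c'): match length 1
  offset=5 (pos 2, char 'c'): match length 3
  offset=6 (pos 1, char 'c'): match length 2
  offset=7 (pos 0, char 'c'): match length 2
Longest match has length 3 at offset 5.
next_char = character at position 7 + 3 = 10 -> 'c'

Best match: offset=5, length=3 (matching 'ccf' starting at position 2)
LZ77 triple: (5, 3, 'c')


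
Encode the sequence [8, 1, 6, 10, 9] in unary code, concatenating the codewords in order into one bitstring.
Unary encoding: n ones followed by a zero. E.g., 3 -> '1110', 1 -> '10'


Encode each number as n ones followed by a terminating 0:
  8 -> 111111110 (9 bits)
  1 -> 10 (2 bits)
  6 -> 1111110 (7 bits)
  10 -> 11111111110 (11 bits)
  9 -> 1111111110 (10 bits)
Total length = 9 + 2 + 7 + 11 + 10 = 39 bits.

Unary([8, 1, 6, 10, 9]) = 111111110101111110111111111101111111110 (39 bits)


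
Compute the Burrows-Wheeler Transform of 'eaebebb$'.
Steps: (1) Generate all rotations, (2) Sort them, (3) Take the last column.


Rotations (sorted):
  0: $eaebebb -> last char: b
  1: aebebb$e -> last char: e
  2: b$eaebeb -> last char: b
  3: bb$eaebe -> last char: e
  4: bebb$eae -> last char: e
  5: eaebebb$ -> last char: $
  6: ebb$eaeb -> last char: b
  7: ebebb$ea -> last char: a


BWT = bebee$ba


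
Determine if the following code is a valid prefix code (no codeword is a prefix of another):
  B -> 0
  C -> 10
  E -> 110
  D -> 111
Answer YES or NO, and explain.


Checking each pair (does one codeword prefix another?):
  B='0' vs C='10': no prefix
  B='0' vs E='110': no prefix
  B='0' vs D='111': no prefix
  C='10' vs B='0': no prefix
  C='10' vs E='110': no prefix
  C='10' vs D='111': no prefix
  E='110' vs B='0': no prefix
  E='110' vs C='10': no prefix
  E='110' vs D='111': no prefix
  D='111' vs B='0': no prefix
  D='111' vs C='10': no prefix
  D='111' vs E='110': no prefix
No violation found over all pairs.

YES -- this is a valid prefix code. No codeword is a prefix of any other codeword.


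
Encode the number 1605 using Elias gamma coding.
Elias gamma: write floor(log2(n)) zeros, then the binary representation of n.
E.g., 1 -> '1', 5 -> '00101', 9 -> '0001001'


num_bits = floor(log2(1605)) + 1 = 11
leading_zeros = num_bits - 1 = 10
binary(1605) = 11001000101

Elias gamma(1605) = '0000000000' + '11001000101' = 000000000011001000101 (21 bits)
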